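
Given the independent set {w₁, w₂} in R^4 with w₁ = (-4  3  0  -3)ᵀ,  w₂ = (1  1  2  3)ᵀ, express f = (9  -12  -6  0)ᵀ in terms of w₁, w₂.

Write f = α₁w₁ + α₂w₂ and equate components.
Row-reducing the augmented matrix gives the unique coefficients (α₁, α₂) = (-3, -3).

f = -3w₁ - 3w₂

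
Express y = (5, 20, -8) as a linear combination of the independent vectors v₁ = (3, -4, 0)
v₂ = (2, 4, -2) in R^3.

Set up the augmented matrix [v₁ | v₂ | y] and row-reduce.
Back-substitution yields (a₁, a₂) = (-1, 4).

y = -v₁ + 4v₂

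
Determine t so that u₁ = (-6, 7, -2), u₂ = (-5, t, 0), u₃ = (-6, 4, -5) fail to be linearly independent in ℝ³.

t = 15/2

The vectors are dependent exactly when the determinant of the matrix with rows u₁, u₂, u₃ vanishes.
Cofactor expansion gives det = 18*t - 135.
This vanishes exactly when t = 15/2.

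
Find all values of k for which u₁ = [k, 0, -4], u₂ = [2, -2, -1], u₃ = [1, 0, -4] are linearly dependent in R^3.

Place the vectors as rows of a 3×3 matrix; dependence ⇔ determinant zero.
Expanding, det = 8*k - 8.
Setting this to zero gives k = 1.

k = 1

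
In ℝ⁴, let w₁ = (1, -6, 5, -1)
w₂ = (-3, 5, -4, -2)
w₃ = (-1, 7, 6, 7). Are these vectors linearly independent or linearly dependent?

linearly independent

Row-reduce the matrix whose columns are w₁, w₂, w₃.
The reduction yields 3 nonzero rows, so the rank is 3.
Since rank = 3 (the number of vectors), the set is linearly independent.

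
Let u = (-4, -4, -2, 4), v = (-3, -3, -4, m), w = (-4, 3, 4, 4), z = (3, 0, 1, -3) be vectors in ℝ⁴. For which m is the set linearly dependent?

m = 3

Dependence holds iff the 4×4 matrix [u v w z] is singular.
Expanding, det = 174 - 58*m.
This vanishes exactly when m = 3.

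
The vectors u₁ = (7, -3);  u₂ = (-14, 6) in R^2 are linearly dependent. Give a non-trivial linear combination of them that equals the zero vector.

Solve the homogeneous system with u₁, u₂ as columns by row-reducing the coefficient matrix.
The free variable yields coefficients (2, 1) (any nonzero multiple also works).

2u₁ + u₂ = 0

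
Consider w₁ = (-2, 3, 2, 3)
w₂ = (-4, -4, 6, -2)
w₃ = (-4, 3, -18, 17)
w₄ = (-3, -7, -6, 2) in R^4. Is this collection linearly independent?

The matrix [w₁|w₂|w₃|w₄] has determinant 0.
A zero determinant means the columns are linearly dependent.
Indeed 3w₁ - 2w₂ - w₃ + 2w₄ = 0.

linearly dependent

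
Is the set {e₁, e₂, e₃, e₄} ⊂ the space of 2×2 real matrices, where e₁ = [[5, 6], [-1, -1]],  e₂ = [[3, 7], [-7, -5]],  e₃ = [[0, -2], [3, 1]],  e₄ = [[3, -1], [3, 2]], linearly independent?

linearly independent

Write each element as a coordinate vector in ℝ⁴ using {E₁₁, E₁₂, E₂₁, E₂₂}.
The matrix [e₁|e₂|e₃|e₄] has determinant -93.
A nonzero determinant means the columns are linearly independent.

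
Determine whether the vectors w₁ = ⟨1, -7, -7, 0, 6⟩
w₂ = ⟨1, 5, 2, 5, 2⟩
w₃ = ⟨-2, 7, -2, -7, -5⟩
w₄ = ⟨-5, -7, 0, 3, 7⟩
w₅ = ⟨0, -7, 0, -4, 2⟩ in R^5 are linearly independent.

linearly independent

Place the vectors as rows of a 5×5 matrix and reduce to echelon form.
The reduction yields 5 nonzero rows, so the rank is 5.
Since rank = 5 (the number of vectors), the set is linearly independent.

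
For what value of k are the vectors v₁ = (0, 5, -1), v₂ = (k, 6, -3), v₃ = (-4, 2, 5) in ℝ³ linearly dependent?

k = 4/3

Place the vectors as rows of a 3×3 matrix; dependence ⇔ determinant zero.
Cofactor expansion gives det = 36 - 27*k.
Solving 36 - 27*k = 0 yields k = 4/3.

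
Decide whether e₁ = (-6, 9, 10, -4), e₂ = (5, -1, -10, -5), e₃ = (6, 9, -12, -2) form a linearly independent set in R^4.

linearly independent

Place the vectors as rows of a 3×4 matrix and reduce to echelon form.
The reduction yields 3 nonzero rows, so the rank is 3.
Since rank = 3 (the number of vectors), the set is linearly independent.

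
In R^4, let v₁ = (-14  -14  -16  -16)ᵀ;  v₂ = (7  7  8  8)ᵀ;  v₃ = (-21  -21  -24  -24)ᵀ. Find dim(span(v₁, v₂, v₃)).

Apply Gaussian elimination to the matrix whose rows are v₁, v₂, v₃.
Exactly 1 pivot survives; hence the rank is 1.

1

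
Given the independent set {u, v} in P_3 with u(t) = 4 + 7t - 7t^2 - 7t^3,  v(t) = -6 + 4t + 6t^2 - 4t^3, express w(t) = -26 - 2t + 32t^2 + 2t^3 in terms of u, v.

w = -2u + 3v

Work in coordinates with respect to the standard basis {1, t, …, t^3}.
Solve the system with u, v as columns and w as the right-hand side.
The system has the unique solution (α₁, α₂) = (-2, 3).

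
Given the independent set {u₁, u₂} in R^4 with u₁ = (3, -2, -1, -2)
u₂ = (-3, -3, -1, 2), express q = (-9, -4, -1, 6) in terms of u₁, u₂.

Write q = a₁u₁ + a₂u₂ and equate components.
The system has the unique solution (a₁, a₂) = (-1, 2).

q = -u₁ + 2u₂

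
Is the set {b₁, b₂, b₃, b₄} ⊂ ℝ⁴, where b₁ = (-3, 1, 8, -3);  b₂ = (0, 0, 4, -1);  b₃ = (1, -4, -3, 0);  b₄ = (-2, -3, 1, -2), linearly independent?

Form the 4×4 matrix with these as columns; its determinant is 0.
A zero determinant means the columns are linearly dependent.
Indeed b₁ - b₂ + b₃ - b₄ = 0.

linearly dependent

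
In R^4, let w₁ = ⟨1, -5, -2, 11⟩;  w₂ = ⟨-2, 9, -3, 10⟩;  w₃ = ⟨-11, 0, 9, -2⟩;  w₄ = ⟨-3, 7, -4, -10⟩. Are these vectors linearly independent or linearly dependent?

The matrix [w₁|w₂|w₃|w₄] has determinant 11190.
A nonzero determinant means the columns are linearly independent.

linearly independent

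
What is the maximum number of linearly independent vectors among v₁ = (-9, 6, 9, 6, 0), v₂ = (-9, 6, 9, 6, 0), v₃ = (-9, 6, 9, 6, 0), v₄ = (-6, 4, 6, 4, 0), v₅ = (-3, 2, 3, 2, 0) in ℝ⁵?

Row-reduce the 5×5 matrix with these as rows.
The echelon form has 1 nonzero row, so the rank is 1.

1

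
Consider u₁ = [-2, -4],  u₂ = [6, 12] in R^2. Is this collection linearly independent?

Place the vectors as rows of a 2×2 matrix and reduce to echelon form.
The reduction yields 1 nonzero row, so the rank is 1.
Since rank 1 < 2, the set is linearly dependent.

linearly dependent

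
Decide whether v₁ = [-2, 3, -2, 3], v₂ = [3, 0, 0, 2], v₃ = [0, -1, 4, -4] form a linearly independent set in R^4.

linearly independent

Place the vectors as rows of a 3×4 matrix and reduce to echelon form.
The reduction yields 3 nonzero rows, so the rank is 3.
Since rank = 3 (the number of vectors), the set is linearly independent.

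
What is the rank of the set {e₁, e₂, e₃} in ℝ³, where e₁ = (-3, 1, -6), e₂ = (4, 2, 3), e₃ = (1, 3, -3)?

2

Apply Gaussian elimination to the matrix whose rows are e₁, e₂, e₃.
The echelon form has 2 nonzero rows, so the rank is 2.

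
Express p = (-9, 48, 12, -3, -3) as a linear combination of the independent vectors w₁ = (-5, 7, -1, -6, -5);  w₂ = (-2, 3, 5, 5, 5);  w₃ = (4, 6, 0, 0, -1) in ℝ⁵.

Set up the augmented matrix [w₁ | w₂ | w₃ | p] and row-reduce.
The system has the unique solution (c₁, c₂, c₃) = (3, 3, 3).

p = 3w₁ + 3w₂ + 3w₃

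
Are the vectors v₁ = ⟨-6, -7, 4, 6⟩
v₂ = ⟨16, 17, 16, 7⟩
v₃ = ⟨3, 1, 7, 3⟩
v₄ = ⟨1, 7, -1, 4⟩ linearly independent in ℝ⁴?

The matrix [v₁|v₂|v₃|v₄] has determinant 0.
A zero determinant means the columns are linearly dependent.

linearly dependent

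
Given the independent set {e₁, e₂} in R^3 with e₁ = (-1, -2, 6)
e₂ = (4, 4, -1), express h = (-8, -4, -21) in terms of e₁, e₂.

h = -4e₁ - 3e₂

Set up the augmented matrix [e₁ | e₂ | h] and row-reduce.
Back-substitution yields (α₁, α₂) = (-4, -3).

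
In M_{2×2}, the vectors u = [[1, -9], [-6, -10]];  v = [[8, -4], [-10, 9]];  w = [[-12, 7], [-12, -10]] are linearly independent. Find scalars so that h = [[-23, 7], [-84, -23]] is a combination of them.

h = u + 3v + 4w

Take coordinate vectors relative to {E₁₁, E₁₂, E₂₁, E₂₂}.
Write h = c₁u + … + c₃w and equate components.
Back-substitution yields (c₁, c₂, c₃) = (1, 3, 4).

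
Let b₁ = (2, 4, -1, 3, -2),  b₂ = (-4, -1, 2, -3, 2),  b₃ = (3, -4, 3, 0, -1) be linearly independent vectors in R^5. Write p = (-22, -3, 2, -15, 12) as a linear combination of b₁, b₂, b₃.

p = -2b₁ + 3b₂ - 2b₃

Since b₁, b₂, b₃ are independent, the coefficients expressing p are uniquely determined by a linear system.
The system has the unique solution (a₁, a₂, a₃) = (-2, 3, -2).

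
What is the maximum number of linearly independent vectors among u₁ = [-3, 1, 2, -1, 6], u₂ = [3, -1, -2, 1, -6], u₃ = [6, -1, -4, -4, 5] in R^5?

Put the 5×3 matrix [u₁|u₂|u₃] into echelon form.
The echelon form has 2 nonzero rows, so the rank is 2.

2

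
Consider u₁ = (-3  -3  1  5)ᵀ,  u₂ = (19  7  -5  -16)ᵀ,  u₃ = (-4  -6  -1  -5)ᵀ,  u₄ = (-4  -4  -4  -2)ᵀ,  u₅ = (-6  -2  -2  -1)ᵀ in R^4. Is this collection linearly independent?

There are 5 vectors in a 4-dimensional space, so they cannot be linearly independent.

linearly dependent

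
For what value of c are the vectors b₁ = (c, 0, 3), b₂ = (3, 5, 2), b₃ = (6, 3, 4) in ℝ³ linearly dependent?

Dependence holds iff the 3×3 matrix [b₁ b₂ b₃] is singular.
Cofactor expansion gives det = 14*c - 63.
This vanishes exactly when c = 9/2.

c = 9/2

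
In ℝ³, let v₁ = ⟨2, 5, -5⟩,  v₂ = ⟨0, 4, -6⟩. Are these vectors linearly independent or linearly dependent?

linearly independent

Row-reduce the matrix whose columns are v₁, v₂.
The reduction yields 2 nonzero rows, so the rank is 2.
Since rank = 2 (the number of vectors), the set is linearly independent.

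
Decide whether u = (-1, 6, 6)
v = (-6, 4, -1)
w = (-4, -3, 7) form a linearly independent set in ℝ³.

The matrix [u|v|w] has determinant 455.
A nonzero determinant means the columns are linearly independent.

linearly independent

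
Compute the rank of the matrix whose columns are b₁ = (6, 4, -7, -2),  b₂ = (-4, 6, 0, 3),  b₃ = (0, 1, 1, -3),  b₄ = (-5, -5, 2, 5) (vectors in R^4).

Put the 4×4 matrix [b₁|b₂|b₃|b₄] into echelon form.
The echelon form has 4 nonzero rows, so the rank is 4.

4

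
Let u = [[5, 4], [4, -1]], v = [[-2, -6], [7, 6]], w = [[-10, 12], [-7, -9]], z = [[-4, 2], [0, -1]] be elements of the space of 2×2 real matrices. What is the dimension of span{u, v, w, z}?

dim = 3

Use coordinates relative to {E₁₁, E₁₂, E₂₁, E₂₂}.
Form the matrix with u, v, w, z as columns and reduce.
The echelon form has 3 nonzero rows, so the rank is 3.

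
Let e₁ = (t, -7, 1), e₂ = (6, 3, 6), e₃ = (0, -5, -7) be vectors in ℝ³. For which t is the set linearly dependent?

Dependence holds iff the 3×3 matrix [e₁ e₂ e₃] is singular.
The determinant works out to 9*t - 324.
Setting this to zero gives t = 36.

t = 36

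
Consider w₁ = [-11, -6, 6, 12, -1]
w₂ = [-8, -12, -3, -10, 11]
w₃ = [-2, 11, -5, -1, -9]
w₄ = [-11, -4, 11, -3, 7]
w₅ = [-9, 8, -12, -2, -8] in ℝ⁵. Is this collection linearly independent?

linearly independent

Row-reduce the matrix whose columns are w₁, w₂, w₃, w₄, w₅.
The reduction yields 5 nonzero rows, so the rank is 5.
Since rank = 5 (the number of vectors), the set is linearly independent.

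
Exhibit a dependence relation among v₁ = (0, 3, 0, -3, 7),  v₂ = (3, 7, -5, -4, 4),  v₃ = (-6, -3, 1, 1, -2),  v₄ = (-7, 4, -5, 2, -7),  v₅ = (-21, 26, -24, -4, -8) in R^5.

Write the vectors as columns of a matrix and find a nonzero vector in its null space.
The free variable yields coefficients (1, 2, 1, 3, -1) (any nonzero multiple also works).

v₁ + 2v₂ + v₃ + 3v₄ - v₅ = 0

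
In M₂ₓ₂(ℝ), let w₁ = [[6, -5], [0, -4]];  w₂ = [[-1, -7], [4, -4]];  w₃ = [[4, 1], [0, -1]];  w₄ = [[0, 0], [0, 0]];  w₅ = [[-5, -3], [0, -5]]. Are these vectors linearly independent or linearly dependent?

linearly dependent

Take coordinates with respect to the standard basis {E₁₁, E₁₂, E₂₁, E₂₂}.
There are 5 vectors in a 4-dimensional space, so they cannot be linearly independent.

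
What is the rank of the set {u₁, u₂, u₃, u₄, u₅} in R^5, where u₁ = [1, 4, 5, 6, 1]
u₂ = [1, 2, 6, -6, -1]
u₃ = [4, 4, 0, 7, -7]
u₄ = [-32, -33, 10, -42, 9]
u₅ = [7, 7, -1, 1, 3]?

Put the 5×5 matrix [u₁|u₂|u₃|u₄|u₅] into echelon form.
Exactly 4 pivots survive; hence the rank is 4.

4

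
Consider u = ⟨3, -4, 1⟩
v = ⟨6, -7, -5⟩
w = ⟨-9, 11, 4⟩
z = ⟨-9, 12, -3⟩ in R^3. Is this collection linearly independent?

linearly dependent

There are 4 vectors in a 3-dimensional space, so they cannot be linearly independent.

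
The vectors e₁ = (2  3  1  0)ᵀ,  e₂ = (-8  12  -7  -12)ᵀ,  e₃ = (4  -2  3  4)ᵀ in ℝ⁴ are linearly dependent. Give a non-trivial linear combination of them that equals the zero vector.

Write the vectors as columns of a matrix and find a nonzero vector in its null space.
A generator of the null space is (2, -1, -3).

2e₁ - e₂ - 3e₃ = 0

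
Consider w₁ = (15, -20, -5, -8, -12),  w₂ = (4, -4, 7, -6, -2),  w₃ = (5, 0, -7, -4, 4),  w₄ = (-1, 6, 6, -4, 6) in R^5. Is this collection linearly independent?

Row-reduce the matrix whose columns are w₁, w₂, w₃, w₄.
The reduction yields 3 nonzero rows, so the rank is 3.
Since rank 3 < 4, the set is linearly dependent.
Indeed w₁ - 2w₂ - w₃ + 2w₄ = 0.

linearly dependent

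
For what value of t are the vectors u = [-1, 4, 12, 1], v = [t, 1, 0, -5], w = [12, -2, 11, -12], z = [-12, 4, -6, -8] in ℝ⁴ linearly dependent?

The vectors are dependent exactly when the determinant of the matrix with rows u, v, w, z vanishes.
The determinant works out to 1440*t + 2700.
Solving 1440*t + 2700 = 0 yields t = -15/8.

t = -15/8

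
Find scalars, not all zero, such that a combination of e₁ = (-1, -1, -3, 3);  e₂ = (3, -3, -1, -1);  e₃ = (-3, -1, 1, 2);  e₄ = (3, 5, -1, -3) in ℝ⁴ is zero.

Solve the homogeneous system with e₁, e₂, e₃, e₄ as columns by row-reducing the coefficient matrix.
The free variable yields coefficients (0, 1, 2, 1) (any nonzero multiple also works).

e₂ + 2e₃ + e₄ = 0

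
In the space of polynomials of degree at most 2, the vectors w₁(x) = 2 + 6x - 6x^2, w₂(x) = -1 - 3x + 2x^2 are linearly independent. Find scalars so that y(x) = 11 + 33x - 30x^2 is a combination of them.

y = 4w₁ - 3w₂

Take coordinate vectors relative to {1, x, x^2}.
Write y = c₁w₁ + c₂w₂ and equate components.
Back-substitution yields (c₁, c₂) = (4, -3).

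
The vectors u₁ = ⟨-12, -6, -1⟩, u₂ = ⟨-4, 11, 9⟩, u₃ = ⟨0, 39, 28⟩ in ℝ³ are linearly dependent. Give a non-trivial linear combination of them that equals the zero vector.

Write the vectors as columns of a matrix and find a nonzero vector in its null space.
One solution (up to scaling) is (1, -3, 1).

u₁ - 3u₂ + u₃ = 0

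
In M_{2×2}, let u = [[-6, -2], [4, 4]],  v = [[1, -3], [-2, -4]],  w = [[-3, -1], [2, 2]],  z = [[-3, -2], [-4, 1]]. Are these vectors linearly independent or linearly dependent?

Take coordinates with respect to the standard basis {E₁₁, E₁₂, E₂₁, E₂₂}.
One vector is a scalar multiple of another, so the set is dependent.

linearly dependent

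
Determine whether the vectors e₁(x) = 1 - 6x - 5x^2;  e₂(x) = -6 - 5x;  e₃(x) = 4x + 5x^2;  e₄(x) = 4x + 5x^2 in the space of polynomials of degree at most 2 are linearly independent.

linearly dependent

Take coordinates with respect to the standard basis {1, x, x^2}.
There are 4 vectors in a 3-dimensional space, so they cannot be linearly independent.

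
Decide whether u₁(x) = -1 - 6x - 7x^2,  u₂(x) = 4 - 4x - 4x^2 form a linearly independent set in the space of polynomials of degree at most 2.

Write each element as a coordinate vector in ℝ³ using {1, x, x^2}.
Row-reduce the matrix whose columns are u₁, u₂.
The reduction yields 2 nonzero rows, so the rank is 2.
Since rank = 2 (the number of vectors), the set is linearly independent.

linearly independent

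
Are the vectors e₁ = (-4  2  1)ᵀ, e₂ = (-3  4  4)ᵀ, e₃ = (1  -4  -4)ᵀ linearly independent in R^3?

linearly independent

Place the vectors as rows of a 3×3 matrix and reduce to echelon form.
The reduction yields 3 nonzero rows, so the rank is 3.
Since rank = 3 (the number of vectors), the set is linearly independent.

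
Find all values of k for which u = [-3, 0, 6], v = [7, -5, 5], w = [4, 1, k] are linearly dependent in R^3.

Place the vectors as rows of a 3×3 matrix; dependence ⇔ determinant zero.
Cofactor expansion gives det = 15*k + 177.
Setting this to zero gives k = -59/5.

k = -59/5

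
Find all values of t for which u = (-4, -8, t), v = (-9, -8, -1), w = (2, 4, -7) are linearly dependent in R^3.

Place the vectors as rows of a 3×3 matrix; dependence ⇔ determinant zero.
The determinant works out to 280 - 20*t.
Setting this to zero gives t = 14.

t = 14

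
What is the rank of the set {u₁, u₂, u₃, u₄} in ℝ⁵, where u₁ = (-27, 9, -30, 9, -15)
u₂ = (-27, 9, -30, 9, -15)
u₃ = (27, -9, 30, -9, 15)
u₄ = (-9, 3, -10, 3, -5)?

1

Row-reduce the 4×5 matrix with these as rows.
The echelon form has 1 nonzero row, so the rank is 1.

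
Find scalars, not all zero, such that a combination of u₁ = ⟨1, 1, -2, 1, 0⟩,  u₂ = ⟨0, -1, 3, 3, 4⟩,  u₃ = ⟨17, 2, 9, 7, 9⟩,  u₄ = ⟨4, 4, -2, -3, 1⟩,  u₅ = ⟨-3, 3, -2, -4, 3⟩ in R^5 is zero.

Set up α₁u₁ + … + α₅u₅ = 0 and solve the homogeneous system.
The free variable yields coefficients (1, -3, 1, -3, 2) (any nonzero multiple also works).

u₁ - 3u₂ + u₃ - 3u₄ + 2u₅ = 0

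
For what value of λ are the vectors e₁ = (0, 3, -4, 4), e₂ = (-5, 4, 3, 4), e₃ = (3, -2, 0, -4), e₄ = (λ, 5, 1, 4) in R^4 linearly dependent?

The vectors are dependent exactly when the determinant of the matrix with rows e₁, e₂, e₃, e₄ vanishes.
The determinant works out to 44*λ + 152.
Solving 44*λ + 152 = 0 yields λ = -38/11.

λ = -38/11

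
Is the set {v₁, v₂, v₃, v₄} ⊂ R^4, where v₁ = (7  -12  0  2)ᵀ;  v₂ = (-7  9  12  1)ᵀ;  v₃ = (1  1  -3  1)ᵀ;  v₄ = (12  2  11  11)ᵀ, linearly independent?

linearly independent

Form the 4×4 matrix with these as columns; its determinant is 2319.
A nonzero determinant means the columns are linearly independent.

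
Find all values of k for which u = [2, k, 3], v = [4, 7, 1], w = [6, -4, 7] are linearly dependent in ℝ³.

k = -34/11

The vectors are dependent exactly when the determinant of the matrix with rows u, v, w vanishes.
Cofactor expansion gives det = -22*k - 68.
Solving -22*k - 68 = 0 yields k = -34/11.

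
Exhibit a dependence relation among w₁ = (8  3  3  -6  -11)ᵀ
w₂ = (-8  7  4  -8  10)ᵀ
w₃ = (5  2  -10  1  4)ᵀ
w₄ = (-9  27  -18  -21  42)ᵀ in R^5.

3w₂ + 3w₃ - w₄ = 0

Write the vectors as columns of a matrix and find a nonzero vector in its null space.
The free variable yields coefficients (0, 3, 3, -1) (any nonzero multiple also works).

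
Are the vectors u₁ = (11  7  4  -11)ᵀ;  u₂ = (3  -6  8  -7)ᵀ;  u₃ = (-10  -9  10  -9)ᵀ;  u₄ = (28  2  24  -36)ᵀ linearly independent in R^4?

Form the 4×4 matrix with these as columns; its determinant is 0.
A zero determinant means the columns are linearly dependent.

linearly dependent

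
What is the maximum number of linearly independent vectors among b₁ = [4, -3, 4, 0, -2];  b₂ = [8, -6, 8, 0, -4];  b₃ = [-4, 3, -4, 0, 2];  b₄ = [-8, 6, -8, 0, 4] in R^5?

1

Row-reduce the 4×5 matrix with these as rows.
There is 1 pivot column, so rank = 1.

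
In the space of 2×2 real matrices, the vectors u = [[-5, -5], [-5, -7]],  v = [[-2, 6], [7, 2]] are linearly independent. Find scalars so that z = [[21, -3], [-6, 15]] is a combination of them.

Take coordinate vectors relative to {E₁₁, E₁₂, E₂₁, E₂₂}.
Since u, v are independent, the coefficients expressing z are uniquely determined by a linear system.
Back-substitution yields (a₁, a₂) = (-3, -3).

z = -3u - 3v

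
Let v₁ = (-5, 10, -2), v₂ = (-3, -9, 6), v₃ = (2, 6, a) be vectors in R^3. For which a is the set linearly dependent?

a = -4

Place the vectors as rows of a 3×3 matrix; dependence ⇔ determinant zero.
The determinant works out to 75*a + 300.
Solving 75*a + 300 = 0 yields a = -4.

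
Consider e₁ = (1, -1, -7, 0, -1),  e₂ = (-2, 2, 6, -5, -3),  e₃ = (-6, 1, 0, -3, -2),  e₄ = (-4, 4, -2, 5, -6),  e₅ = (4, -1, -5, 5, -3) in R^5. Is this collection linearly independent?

linearly independent

The matrix [e₁|e₂|e₃|e₄|e₅] has determinant 3905.
A nonzero determinant means the columns are linearly independent.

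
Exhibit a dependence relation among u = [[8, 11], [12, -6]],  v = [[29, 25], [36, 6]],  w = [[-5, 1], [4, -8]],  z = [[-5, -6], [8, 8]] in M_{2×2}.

3u - v - 2w + z = 0

Pass to coordinate vectors relative to the basis {E₁₁, E₁₂, E₂₁, E₂₂}.
Set up α₁u + … + α₄z = 0 and solve the homogeneous system.
A generator of the null space is (3, -1, -2, 1).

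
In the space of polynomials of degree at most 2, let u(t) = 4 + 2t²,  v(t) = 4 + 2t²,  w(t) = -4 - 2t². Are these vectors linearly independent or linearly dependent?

linearly dependent

Write each element as a coordinate vector in ℝ³ using {1, t, t²}.
Form the 3×3 matrix with these as columns; its determinant is 0.
A zero determinant means the columns are linearly dependent.
Indeed u - v = 0.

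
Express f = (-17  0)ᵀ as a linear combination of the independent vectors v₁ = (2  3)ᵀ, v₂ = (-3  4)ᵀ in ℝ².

Write f = c₁v₁ + c₂v₂ and equate components.
Row-reducing the augmented matrix gives the unique coefficients (c₁, c₂) = (-4, 3).

f = -4v₁ + 3v₂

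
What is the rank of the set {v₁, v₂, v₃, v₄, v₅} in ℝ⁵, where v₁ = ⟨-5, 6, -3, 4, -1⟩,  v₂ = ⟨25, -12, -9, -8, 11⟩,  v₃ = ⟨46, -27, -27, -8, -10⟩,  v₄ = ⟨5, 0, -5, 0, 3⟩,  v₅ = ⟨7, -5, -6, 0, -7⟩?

Apply Gaussian elimination to the matrix whose rows are v₁, v₂, v₃, v₄, v₅.
The echelon form has 3 nonzero rows, so the rank is 3.

rank 3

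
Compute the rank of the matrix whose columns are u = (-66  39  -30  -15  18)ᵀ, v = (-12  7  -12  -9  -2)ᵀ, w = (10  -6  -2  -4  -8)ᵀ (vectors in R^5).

Row-reduce the 3×5 matrix with these as rows.
Exactly 2 pivots survive; hence the rank is 2.

2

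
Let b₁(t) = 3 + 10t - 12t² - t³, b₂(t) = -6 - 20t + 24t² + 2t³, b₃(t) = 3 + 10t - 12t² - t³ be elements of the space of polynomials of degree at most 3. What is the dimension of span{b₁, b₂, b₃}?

1

Represent each element by its coordinate vector in ℝ⁴.
Form the matrix with b₁, b₂, b₃ as columns and reduce.
The echelon form has 1 nonzero row, so the rank is 1.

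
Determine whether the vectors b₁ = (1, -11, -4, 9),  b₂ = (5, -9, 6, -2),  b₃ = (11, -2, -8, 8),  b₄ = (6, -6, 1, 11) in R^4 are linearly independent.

linearly independent

Place the vectors as rows of a 4×4 matrix and reduce to echelon form.
The reduction yields 4 nonzero rows, so the rank is 4.
Since rank = 4 (the number of vectors), the set is linearly independent.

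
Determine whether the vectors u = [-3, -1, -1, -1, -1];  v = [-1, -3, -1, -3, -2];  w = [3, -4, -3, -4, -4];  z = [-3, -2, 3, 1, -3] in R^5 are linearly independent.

linearly independent

Row-reduce the matrix whose columns are u, v, w, z.
The reduction yields 4 nonzero rows, so the rank is 4.
Since rank = 4 (the number of vectors), the set is linearly independent.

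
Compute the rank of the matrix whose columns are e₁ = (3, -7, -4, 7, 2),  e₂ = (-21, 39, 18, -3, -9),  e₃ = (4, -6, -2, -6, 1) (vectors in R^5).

2

Apply Gaussian elimination to the matrix whose rows are e₁, e₂, e₃.
There are 2 pivot columns, so rank = 2.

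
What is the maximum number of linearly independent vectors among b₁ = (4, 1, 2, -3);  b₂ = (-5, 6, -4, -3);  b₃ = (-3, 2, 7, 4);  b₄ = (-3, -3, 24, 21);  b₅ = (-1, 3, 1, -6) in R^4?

Put the 4×5 matrix [b₁|b₂|b₃|b₄|b₅] into echelon form.
The echelon form has 4 nonzero rows, so the rank is 4.
(With 5 elements in a 4-dimensional space the rank is at most 4.)

4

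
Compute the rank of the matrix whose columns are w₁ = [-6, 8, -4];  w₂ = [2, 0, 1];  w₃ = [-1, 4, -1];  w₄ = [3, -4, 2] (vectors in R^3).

2

Row-reduce the 4×3 matrix with these as rows.
There are 2 pivot columns, so rank = 2.
(With 4 elements in a 3-dimensional space the rank is at most 3.)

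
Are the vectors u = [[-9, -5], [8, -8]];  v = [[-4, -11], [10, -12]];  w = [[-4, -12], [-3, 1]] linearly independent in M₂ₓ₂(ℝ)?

linearly independent

Write each element as a coordinate vector in ℝ⁴ using {E₁₁, E₁₂, E₂₁, E₂₂}.
Row-reduce the matrix whose columns are u, v, w.
The reduction yields 3 nonzero rows, so the rank is 3.
Since rank = 3 (the number of vectors), the set is linearly independent.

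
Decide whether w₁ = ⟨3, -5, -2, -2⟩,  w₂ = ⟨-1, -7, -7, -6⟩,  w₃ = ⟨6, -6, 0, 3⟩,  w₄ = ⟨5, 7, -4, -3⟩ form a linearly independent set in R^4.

Form the 4×4 matrix with these as columns; its determinant is -1314.
A nonzero determinant means the columns are linearly independent.

linearly independent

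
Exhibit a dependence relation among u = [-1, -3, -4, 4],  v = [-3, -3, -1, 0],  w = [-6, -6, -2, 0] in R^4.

2v - w = 0

Solve the homogeneous system with u, v, w as columns by row-reducing the coefficient matrix.
The free variable yields coefficients (0, 2, -1) (any nonzero multiple also works).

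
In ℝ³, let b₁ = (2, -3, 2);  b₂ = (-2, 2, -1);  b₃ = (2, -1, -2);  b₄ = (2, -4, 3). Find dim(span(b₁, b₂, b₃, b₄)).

Form the matrix with b₁, b₂, b₃, b₄ as columns and reduce.
Exactly 3 pivots survive; hence the rank is 3.
(With 4 elements in a 3-dimensional space the rank is at most 3.)

3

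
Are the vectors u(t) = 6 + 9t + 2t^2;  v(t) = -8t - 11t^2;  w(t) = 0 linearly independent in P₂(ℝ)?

linearly dependent

Take coordinates with respect to the standard basis {1, t, t^2}.
One of the vectors is the zero vector, so the set is linearly dependent.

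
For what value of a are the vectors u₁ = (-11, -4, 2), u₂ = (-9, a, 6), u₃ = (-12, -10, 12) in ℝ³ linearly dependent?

The vectors are dependent exactly when the determinant of the matrix with rows u₁, u₂, u₃ vanishes.
The determinant works out to -108*a - 624.
Setting this to zero gives a = -52/9.

a = -52/9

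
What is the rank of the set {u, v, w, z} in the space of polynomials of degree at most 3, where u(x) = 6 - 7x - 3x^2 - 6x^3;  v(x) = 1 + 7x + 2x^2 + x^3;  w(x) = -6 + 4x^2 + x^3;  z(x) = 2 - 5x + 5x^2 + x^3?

Use coordinates relative to {1, x, …, x^3}.
Apply Gaussian elimination to the matrix whose rows are u, v, w, z.
Exactly 4 pivots survive; hence the rank is 4.

4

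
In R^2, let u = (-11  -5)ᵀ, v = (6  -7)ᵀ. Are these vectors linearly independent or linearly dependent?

Form the 2×2 matrix with these as columns; its determinant is 107.
A nonzero determinant means the columns are linearly independent.

linearly independent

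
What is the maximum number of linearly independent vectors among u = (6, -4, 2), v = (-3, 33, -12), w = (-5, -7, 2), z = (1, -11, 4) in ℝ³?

Form the matrix with u, v, w, z as columns and reduce.
There are 2 pivot columns, so rank = 2.
(With 4 elements in a 3-dimensional space the rank is at most 3.)

2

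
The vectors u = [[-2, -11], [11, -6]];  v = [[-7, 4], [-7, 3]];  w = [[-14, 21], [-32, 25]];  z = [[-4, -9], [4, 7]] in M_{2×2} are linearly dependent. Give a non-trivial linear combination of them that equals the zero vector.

Write each element as a vector in ℝ⁴ using {E₁₁, E₁₂, E₂₁, E₂₂}.
Solve the homogeneous system with u, v, w, z as columns by row-reducing the coefficient matrix.
The free variable yields coefficients (2, -2, 1, -1) (any nonzero multiple also works).

2u - 2v + w - z = 0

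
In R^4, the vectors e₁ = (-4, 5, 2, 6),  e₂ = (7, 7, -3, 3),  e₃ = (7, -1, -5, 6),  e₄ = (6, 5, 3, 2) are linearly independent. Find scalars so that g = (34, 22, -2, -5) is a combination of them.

g = -2e₁ + 3e₂ - e₃ + 2e₄

Write g = α₁e₁ + … + α₄e₄ and equate components.
Back-substitution yields (α₁, …, α₄) = (-2, 3, -1, 2).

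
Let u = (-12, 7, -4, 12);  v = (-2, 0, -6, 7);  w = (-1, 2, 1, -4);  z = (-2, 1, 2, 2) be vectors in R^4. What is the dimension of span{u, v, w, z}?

dim = 3

Apply Gaussian elimination to the matrix whose rows are u, v, w, z.
Exactly 3 pivots survive; hence the rank is 3.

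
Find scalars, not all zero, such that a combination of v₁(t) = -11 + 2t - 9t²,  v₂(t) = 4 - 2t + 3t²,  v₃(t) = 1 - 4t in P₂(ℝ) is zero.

v₁ + 3v₂ - v₃ = 0

Write each element as a vector in ℝ³ using {1, t, t²}.
Solve the homogeneous system with v₁, v₂, v₃ as columns by row-reducing the coefficient matrix.
A generator of the null space is (1, 3, -1).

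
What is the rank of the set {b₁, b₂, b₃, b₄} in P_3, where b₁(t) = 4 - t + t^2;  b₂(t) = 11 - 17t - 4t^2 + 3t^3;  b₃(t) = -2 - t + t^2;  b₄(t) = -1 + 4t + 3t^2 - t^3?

3

Pass to coordinate vectors with respect to the basis {1, t, …, t^3}.
Row-reduce the 4×4 matrix with these as rows.
There are 3 pivot columns, so rank = 3.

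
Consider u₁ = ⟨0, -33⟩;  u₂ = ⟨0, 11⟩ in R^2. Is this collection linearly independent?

linearly dependent

The matrix [u₁|u₂] has determinant 0.
A zero determinant means the columns are linearly dependent.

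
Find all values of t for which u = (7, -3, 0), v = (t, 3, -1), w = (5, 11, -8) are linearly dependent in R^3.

Place the vectors as rows of a 3×3 matrix; dependence ⇔ determinant zero.
Expanding, det = -24*t - 76.
Setting this to zero gives t = -19/6.

t = -19/6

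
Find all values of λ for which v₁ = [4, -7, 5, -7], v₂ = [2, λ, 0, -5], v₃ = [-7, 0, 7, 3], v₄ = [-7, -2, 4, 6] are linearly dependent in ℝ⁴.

The vectors are dependent exactly when the determinant of the matrix with rows v₁, v₂, v₃, v₄ vanishes.
Cofactor expansion gives det = 78*λ - 689.
Solving 78*λ - 689 = 0 yields λ = 53/6.

λ = 53/6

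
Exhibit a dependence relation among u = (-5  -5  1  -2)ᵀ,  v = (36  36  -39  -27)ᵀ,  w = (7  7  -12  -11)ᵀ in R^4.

3u + v - 3w = 0

Write the vectors as columns of a matrix and find a nonzero vector in its null space.
The free variable yields coefficients (3, 1, -3) (any nonzero multiple also works).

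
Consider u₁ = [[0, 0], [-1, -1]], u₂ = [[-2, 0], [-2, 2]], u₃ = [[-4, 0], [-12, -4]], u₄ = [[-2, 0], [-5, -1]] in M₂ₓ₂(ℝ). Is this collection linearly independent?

Take coordinates with respect to the standard basis {E₁₁, E₁₂, E₂₁, E₂₂}.
Form the 4×4 matrix with these as columns; its determinant is 0.
A zero determinant means the columns are linearly dependent.

linearly dependent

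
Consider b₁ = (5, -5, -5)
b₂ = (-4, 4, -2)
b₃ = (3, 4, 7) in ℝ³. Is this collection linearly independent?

linearly independent

Place the vectors as rows of a 3×3 matrix and reduce to echelon form.
The reduction yields 3 nonzero rows, so the rank is 3.
Since rank = 3 (the number of vectors), the set is linearly independent.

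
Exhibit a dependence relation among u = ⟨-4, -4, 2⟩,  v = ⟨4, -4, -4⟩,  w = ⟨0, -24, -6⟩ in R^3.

3u + 3v - w = 0

Set up α₁u + … + α₃w = 0 and solve the homogeneous system.
One solution (up to scaling) is (3, 3, -1).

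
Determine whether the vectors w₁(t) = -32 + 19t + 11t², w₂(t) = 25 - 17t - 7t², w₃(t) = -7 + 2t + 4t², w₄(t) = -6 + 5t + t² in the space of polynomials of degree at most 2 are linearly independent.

Write each element as a coordinate vector in ℝ³ using {1, t, t²}.
There are 4 vectors in a 3-dimensional space, so they cannot be linearly independent.

linearly dependent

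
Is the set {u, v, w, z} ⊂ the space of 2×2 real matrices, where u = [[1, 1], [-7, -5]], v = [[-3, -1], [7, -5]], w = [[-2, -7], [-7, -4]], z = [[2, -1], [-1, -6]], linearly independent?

Write each element as a coordinate vector in ℝ⁴ using {E₁₁, E₁₂, E₂₁, E₂₂}.
Form the 4×4 matrix with these as columns; its determinant is 1888.
A nonzero determinant means the columns are linearly independent.

linearly independent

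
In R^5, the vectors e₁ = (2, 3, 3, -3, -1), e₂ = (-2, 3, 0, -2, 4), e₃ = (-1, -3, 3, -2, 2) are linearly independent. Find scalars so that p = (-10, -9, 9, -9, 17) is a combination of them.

Set up the augmented matrix [e₁ | e₂ | e₃ | p] and row-reduce.
The system has the unique solution (a₁, a₂, a₃) = (-1, 2, 4).

p = -e₁ + 2e₂ + 4e₃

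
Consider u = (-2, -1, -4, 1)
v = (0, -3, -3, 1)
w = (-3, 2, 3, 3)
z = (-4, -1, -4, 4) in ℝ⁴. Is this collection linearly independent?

linearly independent

Row-reduce the matrix whose columns are u, v, w, z.
The reduction yields 4 nonzero rows, so the rank is 4.
Since rank = 4 (the number of vectors), the set is linearly independent.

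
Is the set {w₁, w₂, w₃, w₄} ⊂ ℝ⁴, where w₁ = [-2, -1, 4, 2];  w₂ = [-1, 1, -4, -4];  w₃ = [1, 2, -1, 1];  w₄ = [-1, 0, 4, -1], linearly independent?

Row-reduce the matrix whose columns are w₁, w₂, w₃, w₄.
The reduction yields 4 nonzero rows, so the rank is 4.
Since rank = 4 (the number of vectors), the set is linearly independent.

linearly independent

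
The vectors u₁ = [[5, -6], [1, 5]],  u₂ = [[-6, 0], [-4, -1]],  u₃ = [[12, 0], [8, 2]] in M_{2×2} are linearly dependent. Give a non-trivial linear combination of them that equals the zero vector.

Pass to coordinate vectors relative to the basis {E₁₁, E₁₂, E₂₁, E₂₂}.
Set up α₁u₁ + … + α₃u₃ = 0 and solve the homogeneous system.
One solution (up to scaling) is (0, 2, 1).

2u₂ + u₃ = 0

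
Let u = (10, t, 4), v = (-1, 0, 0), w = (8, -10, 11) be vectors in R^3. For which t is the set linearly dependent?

t = -40/11

The vectors are dependent exactly when the determinant of the matrix with rows u, v, w vanishes.
Cofactor expansion gives det = 11*t + 40.
Setting this to zero gives t = -40/11.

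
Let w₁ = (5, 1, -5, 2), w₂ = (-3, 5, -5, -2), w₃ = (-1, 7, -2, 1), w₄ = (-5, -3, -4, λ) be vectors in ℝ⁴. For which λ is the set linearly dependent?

λ = -17/3

Place the vectors as rows of a 4×4 matrix; dependence ⇔ determinant zero.
The determinant works out to 204*λ + 1156.
This vanishes exactly when λ = -17/3.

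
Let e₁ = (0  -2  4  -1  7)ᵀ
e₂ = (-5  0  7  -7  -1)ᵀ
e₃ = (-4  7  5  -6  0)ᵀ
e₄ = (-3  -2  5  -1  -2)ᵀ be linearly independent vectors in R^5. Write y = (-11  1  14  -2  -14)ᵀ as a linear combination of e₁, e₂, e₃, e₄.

Solve the system with e₁, e₂, e₃, e₄ as columns and y as the right-hand side.
The system has the unique solution (a₁, …, a₄) = (-1, -1, 1, 4).

y = -e₁ - e₂ + e₃ + 4e₄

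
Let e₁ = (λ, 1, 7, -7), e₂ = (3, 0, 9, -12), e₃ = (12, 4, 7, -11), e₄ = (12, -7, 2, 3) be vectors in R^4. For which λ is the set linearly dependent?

λ = 33

Place the vectors as rows of a 4×4 matrix; dependence ⇔ determinant zero.
Cofactor expansion gives det = 3267 - 99*λ.
Setting this to zero gives λ = 33.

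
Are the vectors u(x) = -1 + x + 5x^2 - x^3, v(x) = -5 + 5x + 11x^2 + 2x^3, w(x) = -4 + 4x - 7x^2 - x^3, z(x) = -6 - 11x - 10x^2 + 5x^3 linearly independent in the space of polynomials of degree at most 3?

linearly independent

Write each element as a coordinate vector in ℝ⁴ using {1, x, …, x^3}.
The matrix [u|v|w|z] has determinant 2499.
A nonzero determinant means the columns are linearly independent.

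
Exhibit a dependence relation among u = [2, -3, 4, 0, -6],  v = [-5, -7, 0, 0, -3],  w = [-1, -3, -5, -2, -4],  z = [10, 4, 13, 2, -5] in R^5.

Write the vectors as columns of a matrix and find a nonzero vector in its null space.
One solution (up to scaling) is (2, -1, -1, -1).

2u - v - w - z = 0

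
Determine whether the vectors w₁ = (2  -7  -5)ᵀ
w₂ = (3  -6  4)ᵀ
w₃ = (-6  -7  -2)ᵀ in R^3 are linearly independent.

linearly independent

Place the vectors as rows of a 3×3 matrix and reduce to echelon form.
The reduction yields 3 nonzero rows, so the rank is 3.
Since rank = 3 (the number of vectors), the set is linearly independent.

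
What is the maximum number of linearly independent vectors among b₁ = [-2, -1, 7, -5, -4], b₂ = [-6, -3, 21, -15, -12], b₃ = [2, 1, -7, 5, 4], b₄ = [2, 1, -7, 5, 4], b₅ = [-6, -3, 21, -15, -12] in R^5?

1

Form the matrix with b₁, b₂, b₃, b₄, b₅ as columns and reduce.
Reduction leaves 1 leading entry, giving rank 1.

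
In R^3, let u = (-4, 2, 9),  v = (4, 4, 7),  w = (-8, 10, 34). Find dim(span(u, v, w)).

Form the matrix with u, v, w as columns and reduce.
The echelon form has 2 nonzero rows, so the rank is 2.

2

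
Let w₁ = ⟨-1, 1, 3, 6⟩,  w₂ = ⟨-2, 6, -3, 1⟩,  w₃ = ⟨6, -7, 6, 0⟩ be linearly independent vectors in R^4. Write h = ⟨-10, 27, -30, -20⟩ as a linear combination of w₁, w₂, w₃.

h = -4w₁ + 4w₂ - w₃

Write h = α₁w₁ + … + α₃w₃ and equate components.
Back-substitution yields (α₁, α₂, α₃) = (-4, 4, -1).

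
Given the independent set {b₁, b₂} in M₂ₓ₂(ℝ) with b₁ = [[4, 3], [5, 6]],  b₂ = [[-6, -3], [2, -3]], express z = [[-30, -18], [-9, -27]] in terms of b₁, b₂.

z = -3b₁ + 3b₂

Work in coordinates with respect to the standard basis {E₁₁, E₁₂, E₂₁, E₂₂}.
Write z = a₁b₁ + a₂b₂ and equate components.
The system has the unique solution (a₁, a₂) = (-3, 3).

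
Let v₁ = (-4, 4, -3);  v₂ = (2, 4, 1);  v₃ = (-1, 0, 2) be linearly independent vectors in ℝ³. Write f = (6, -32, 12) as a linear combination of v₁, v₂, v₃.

Since v₁, v₂, v₃ are independent, the coefficients expressing f are uniquely determined by a linear system.
Back-substitution yields (c₁, c₂, c₃) = (-4, -4, 2).

f = -4v₁ - 4v₂ + 2v₃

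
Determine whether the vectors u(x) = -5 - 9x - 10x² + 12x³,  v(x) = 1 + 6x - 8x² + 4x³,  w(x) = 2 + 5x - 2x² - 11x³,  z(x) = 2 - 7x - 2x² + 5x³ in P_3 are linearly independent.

linearly independent

Take coordinates with respect to the standard basis {1, x, …, x³}.
Form the 4×4 matrix with these as columns; its determinant is 6920.
A nonzero determinant means the columns are linearly independent.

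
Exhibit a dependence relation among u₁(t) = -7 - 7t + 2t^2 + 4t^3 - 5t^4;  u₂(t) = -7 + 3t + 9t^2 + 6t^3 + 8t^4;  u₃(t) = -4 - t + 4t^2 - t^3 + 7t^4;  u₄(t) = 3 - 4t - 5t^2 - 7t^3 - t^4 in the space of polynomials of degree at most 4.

u₂ - u₃ + u₄ = 0

Write each element as a vector in ℝ⁵ using {1, t, …, t^4}.
Set up α₁u₁ + … + α₄u₄ = 0 and solve the homogeneous system.
The free variable yields coefficients (0, 1, -1, 1) (any nonzero multiple also works).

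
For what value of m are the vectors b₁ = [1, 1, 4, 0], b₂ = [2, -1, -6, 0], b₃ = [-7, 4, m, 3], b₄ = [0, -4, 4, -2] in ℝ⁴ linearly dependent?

The vectors are dependent exactly when the determinant of the matrix with rows b₁, b₂, b₃, b₄ vanishes.
Expanding, det = 6*m + 64.
This vanishes exactly when m = -32/3.

m = -32/3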